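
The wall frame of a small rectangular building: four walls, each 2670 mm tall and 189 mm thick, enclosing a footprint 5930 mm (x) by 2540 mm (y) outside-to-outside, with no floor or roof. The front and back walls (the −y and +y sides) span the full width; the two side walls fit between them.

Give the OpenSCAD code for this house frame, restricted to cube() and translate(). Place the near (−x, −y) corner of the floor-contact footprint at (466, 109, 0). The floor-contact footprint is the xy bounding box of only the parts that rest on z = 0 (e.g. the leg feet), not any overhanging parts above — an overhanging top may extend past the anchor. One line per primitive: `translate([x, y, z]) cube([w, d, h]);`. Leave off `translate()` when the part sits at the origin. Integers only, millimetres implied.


translate([466, 109, 0]) cube([5930, 189, 2670]);
translate([466, 2460, 0]) cube([5930, 189, 2670]);
translate([466, 298, 0]) cube([189, 2162, 2670]);
translate([6207, 298, 0]) cube([189, 2162, 2670]);


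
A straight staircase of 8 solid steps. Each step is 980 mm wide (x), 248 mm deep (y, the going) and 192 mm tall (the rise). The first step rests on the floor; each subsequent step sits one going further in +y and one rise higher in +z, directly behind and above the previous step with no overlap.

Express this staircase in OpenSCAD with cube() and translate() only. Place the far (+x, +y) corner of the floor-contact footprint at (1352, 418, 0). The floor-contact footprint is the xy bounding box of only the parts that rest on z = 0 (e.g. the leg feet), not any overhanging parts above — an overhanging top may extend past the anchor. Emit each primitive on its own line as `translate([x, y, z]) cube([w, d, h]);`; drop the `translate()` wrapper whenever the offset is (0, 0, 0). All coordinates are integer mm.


translate([372, 170, 0]) cube([980, 248, 192]);
translate([372, 418, 192]) cube([980, 248, 192]);
translate([372, 666, 384]) cube([980, 248, 192]);
translate([372, 914, 576]) cube([980, 248, 192]);
translate([372, 1162, 768]) cube([980, 248, 192]);
translate([372, 1410, 960]) cube([980, 248, 192]);
translate([372, 1658, 1152]) cube([980, 248, 192]);
translate([372, 1906, 1344]) cube([980, 248, 192]);


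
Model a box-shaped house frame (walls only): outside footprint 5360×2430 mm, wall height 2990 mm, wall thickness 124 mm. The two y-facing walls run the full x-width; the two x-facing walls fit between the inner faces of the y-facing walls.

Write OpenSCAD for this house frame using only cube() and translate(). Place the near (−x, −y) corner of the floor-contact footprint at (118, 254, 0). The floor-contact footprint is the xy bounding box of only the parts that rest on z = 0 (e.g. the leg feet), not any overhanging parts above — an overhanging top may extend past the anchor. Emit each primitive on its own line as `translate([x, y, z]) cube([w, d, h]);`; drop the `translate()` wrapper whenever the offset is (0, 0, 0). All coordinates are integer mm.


translate([118, 254, 0]) cube([5360, 124, 2990]);
translate([118, 2560, 0]) cube([5360, 124, 2990]);
translate([118, 378, 0]) cube([124, 2182, 2990]);
translate([5354, 378, 0]) cube([124, 2182, 2990]);


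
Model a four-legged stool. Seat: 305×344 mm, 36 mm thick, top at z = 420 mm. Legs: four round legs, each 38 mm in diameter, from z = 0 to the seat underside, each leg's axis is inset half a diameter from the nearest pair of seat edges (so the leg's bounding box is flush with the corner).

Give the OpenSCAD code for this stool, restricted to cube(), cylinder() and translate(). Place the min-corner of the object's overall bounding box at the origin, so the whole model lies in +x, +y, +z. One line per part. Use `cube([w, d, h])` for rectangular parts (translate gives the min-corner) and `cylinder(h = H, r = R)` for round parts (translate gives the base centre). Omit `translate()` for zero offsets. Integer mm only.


translate([0, 0, 384]) cube([305, 344, 36]);
translate([19, 19, 0]) cylinder(h = 384, r = 19);
translate([286, 19, 0]) cylinder(h = 384, r = 19);
translate([19, 325, 0]) cylinder(h = 384, r = 19);
translate([286, 325, 0]) cylinder(h = 384, r = 19);


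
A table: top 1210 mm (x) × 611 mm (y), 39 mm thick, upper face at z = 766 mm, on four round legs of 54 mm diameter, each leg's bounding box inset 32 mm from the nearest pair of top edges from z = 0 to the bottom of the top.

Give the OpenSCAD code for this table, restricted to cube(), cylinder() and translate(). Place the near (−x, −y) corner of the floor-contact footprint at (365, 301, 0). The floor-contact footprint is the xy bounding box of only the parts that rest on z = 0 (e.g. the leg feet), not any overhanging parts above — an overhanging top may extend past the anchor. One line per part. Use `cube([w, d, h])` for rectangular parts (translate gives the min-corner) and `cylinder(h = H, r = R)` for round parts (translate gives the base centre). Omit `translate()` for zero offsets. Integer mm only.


// leg_h = 766 - 39 = 727
translate([333, 269, 727]) cube([1210, 611, 39]);
translate([392, 328, 0]) cylinder(h = 727, r = 27);
translate([1484, 328, 0]) cylinder(h = 727, r = 27);
translate([392, 821, 0]) cylinder(h = 727, r = 27);
translate([1484, 821, 0]) cylinder(h = 727, r = 27);


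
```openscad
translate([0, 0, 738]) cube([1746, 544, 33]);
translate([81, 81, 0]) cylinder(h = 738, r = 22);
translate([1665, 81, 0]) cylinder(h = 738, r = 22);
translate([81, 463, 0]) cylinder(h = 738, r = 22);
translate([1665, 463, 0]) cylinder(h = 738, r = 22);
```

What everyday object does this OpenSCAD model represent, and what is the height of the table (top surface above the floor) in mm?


A table. The table height is 771 mm.

A 1746×544×33 slab sits at z = 738 on four Ø44 mm round legs — a table. The top surface is at 738 + 33 = 771 mm.


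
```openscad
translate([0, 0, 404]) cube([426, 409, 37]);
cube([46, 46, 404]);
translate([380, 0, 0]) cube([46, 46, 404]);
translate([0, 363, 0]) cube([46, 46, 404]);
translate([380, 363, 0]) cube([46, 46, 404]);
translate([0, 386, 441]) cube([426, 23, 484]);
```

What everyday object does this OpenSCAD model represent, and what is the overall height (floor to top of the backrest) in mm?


A chair. The overall height is 925 mm.

A slab on four corner posts with a tall panel at the back — a chair. The seat slab sits at z = 404 with thickness 37, and the 484 mm backrest starts at the seat top, so the overall height is 404 + 37 + 484 = 925 mm.


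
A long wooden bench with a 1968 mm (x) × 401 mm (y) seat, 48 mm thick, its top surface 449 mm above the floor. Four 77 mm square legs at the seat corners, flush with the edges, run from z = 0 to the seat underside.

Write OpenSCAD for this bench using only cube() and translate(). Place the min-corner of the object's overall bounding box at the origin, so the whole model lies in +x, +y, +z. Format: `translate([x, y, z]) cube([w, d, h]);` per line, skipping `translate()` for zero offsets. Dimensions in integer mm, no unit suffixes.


translate([0, 0, 401]) cube([1968, 401, 48]);
cube([77, 77, 401]);
translate([0, 324, 0]) cube([77, 77, 401]);
translate([1891, 0, 0]) cube([77, 77, 401]);
translate([1891, 324, 0]) cube([77, 77, 401]);


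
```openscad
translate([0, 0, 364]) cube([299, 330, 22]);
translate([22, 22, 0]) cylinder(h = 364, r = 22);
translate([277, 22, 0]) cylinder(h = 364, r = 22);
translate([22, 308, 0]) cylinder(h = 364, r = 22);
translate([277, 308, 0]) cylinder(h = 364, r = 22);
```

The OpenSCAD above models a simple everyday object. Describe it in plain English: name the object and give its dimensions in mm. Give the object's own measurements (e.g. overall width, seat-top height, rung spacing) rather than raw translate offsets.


A four-legged stool. The seat is a 299×330×22 mm slab whose top surface is at z = 386 mm; four round legs, each 44 mm in diameter, run from the floor (z = 0) to the underside of the seat, each leg's axis is inset half a diameter from the nearest pair of seat edges (so the leg's bounding box is flush with the corner).


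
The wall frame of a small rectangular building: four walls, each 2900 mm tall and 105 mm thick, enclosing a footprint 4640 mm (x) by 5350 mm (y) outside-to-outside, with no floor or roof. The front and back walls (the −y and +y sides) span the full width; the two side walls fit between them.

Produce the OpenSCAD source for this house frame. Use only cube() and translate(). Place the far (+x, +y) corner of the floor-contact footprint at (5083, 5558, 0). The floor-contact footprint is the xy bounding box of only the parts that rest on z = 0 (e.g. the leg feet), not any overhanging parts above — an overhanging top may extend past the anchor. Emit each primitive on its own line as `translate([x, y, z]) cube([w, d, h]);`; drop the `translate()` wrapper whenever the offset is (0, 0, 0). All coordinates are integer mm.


translate([443, 208, 0]) cube([4640, 105, 2900]);
translate([443, 5453, 0]) cube([4640, 105, 2900]);
translate([443, 313, 0]) cube([105, 5140, 2900]);
translate([4978, 313, 0]) cube([105, 5140, 2900]);


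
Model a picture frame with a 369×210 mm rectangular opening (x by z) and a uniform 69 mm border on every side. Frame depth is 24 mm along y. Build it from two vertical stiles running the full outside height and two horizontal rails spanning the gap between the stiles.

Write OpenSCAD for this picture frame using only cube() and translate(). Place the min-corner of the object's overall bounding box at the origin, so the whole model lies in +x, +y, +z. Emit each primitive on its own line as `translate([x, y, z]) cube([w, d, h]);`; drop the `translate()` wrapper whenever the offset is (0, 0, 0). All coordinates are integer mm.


cube([69, 24, 348]);
translate([438, 0, 0]) cube([69, 24, 348]);
translate([69, 0, 0]) cube([369, 24, 69]);
translate([69, 0, 279]) cube([369, 24, 69]);


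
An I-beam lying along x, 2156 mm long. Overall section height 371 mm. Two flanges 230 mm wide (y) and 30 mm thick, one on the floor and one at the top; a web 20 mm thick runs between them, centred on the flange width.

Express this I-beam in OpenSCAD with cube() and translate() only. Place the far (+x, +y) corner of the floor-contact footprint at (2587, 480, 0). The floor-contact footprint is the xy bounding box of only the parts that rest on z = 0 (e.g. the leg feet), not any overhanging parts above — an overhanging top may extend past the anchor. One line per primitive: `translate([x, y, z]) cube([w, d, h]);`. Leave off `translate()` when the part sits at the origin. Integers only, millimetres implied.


translate([431, 250, 0]) cube([2156, 230, 30]);
translate([431, 355, 30]) cube([2156, 20, 311]);
translate([431, 250, 341]) cube([2156, 230, 30]);


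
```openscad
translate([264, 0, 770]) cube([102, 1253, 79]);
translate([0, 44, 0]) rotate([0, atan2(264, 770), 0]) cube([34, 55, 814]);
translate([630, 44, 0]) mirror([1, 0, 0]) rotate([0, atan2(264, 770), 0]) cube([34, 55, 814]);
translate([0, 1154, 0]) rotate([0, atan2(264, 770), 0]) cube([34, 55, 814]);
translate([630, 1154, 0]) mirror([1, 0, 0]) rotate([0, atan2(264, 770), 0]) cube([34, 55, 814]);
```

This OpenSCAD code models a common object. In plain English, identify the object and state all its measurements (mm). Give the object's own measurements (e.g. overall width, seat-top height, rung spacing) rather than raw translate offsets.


A sawhorse. A 102×1253×79 mm beam (x, y, z) sits on two A-frame leg pairs. Each pair is two raked legs of 34×55 mm section (55 mm along y) splaying symmetrically in x. Each leg rises 770 mm vertically over 264 mm of horizontal reach and is 814 mm long along its own axis. Every leg's outer bottom edge rests on the floor and its outer top edge meets a bottom edge of the beam — the left legs (tilting toward +x) meet the beam's −x bottom edge, the right legs (their mirror images, tilting toward −x) meet its +x bottom edge — so the leg tops tuck under the beam, the beam's underside is 770 mm above the floor, and the feet are 630 mm apart outside-to-outside with the beam centred between them. The two leg pairs are set in 44 mm from either end of the beam.


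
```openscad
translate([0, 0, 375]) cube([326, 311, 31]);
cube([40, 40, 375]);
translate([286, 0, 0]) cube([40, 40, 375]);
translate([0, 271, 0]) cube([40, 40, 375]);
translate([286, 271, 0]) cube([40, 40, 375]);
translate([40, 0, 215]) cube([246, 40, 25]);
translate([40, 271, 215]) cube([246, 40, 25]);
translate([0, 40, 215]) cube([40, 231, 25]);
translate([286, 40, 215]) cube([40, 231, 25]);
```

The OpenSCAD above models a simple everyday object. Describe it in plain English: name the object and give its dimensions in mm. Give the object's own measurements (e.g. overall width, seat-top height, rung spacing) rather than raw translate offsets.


A four-legged stool. The seat is a 326×311×31 mm slab whose top surface is at z = 406 mm; four square legs, each 40×40 mm in cross-section, run from the floor (z = 0) to the underside of the seat, each flush with a corner of the seat. Four stretchers, 40 mm wide and 25 mm tall, connect adjacent legs with their undersides at z = 215 mm, each running between the inner faces of the legs it joins and aligned with the legs' outer faces on the other axis.


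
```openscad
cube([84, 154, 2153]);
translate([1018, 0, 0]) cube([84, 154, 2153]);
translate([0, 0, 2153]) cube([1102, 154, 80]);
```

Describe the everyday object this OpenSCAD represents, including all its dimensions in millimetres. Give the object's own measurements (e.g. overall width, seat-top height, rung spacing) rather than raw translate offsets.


A door frame. The clear opening is 934 mm wide and 2153 mm high. Two 84 mm wide jambs, 154 mm deep, stand either side of the opening from the floor to the top of the opening. A 80 mm thick head sits across the top of both jambs, spanning the full outside width of the frame.


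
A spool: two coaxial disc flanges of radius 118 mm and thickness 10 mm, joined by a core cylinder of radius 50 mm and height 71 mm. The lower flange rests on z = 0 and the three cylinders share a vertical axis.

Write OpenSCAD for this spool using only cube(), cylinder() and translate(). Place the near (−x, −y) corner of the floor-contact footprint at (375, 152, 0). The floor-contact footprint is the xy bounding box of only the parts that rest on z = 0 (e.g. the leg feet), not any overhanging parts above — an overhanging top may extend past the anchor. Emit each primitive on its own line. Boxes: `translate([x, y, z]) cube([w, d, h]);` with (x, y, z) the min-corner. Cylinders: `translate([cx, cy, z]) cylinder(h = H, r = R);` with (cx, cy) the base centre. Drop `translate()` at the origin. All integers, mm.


translate([493, 270, 0]) cylinder(h = 10, r = 118);
translate([493, 270, 10]) cylinder(h = 71, r = 50);
translate([493, 270, 81]) cylinder(h = 10, r = 118);


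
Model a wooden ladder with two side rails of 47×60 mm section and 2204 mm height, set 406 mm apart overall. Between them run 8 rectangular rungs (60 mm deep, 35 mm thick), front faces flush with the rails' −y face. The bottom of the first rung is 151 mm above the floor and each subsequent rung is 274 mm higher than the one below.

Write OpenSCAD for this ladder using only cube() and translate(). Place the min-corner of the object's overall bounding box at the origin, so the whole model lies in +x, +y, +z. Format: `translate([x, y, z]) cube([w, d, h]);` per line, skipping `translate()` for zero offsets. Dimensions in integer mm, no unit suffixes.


cube([47, 60, 2204]);
translate([359, 0, 0]) cube([47, 60, 2204]);
translate([47, 0, 151]) cube([312, 60, 35]);
translate([47, 0, 425]) cube([312, 60, 35]);
translate([47, 0, 699]) cube([312, 60, 35]);
translate([47, 0, 973]) cube([312, 60, 35]);
translate([47, 0, 1247]) cube([312, 60, 35]);
translate([47, 0, 1521]) cube([312, 60, 35]);
translate([47, 0, 1795]) cube([312, 60, 35]);
translate([47, 0, 2069]) cube([312, 60, 35]);


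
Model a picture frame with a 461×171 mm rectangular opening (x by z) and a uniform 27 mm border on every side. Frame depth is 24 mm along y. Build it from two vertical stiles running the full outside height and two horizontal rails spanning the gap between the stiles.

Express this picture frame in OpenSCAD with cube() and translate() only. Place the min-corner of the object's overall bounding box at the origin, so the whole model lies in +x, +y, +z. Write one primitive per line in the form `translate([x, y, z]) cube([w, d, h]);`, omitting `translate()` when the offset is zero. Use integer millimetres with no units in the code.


cube([27, 24, 225]);
translate([488, 0, 0]) cube([27, 24, 225]);
translate([27, 0, 0]) cube([461, 24, 27]);
translate([27, 0, 198]) cube([461, 24, 27]);


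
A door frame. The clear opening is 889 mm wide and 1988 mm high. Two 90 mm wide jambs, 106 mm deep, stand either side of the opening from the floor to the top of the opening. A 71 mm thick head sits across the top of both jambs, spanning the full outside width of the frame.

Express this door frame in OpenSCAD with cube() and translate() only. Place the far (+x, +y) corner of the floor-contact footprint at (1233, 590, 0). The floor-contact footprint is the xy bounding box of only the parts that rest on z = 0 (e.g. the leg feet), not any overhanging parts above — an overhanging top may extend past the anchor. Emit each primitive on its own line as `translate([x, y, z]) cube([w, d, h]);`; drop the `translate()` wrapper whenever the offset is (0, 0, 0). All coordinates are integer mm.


translate([164, 484, 0]) cube([90, 106, 1988]);
translate([1143, 484, 0]) cube([90, 106, 1988]);
translate([164, 484, 1988]) cube([1069, 106, 71]);


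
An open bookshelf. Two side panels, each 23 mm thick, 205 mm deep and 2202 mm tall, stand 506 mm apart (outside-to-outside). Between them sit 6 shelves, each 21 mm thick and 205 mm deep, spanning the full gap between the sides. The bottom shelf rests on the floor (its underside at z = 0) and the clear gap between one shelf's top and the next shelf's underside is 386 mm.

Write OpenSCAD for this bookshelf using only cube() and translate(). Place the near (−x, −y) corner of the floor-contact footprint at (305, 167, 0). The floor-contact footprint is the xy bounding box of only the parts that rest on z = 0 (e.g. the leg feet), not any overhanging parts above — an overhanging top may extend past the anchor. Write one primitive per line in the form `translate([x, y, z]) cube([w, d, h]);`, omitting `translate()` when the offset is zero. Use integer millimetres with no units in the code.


translate([305, 167, 0]) cube([23, 205, 2202]);
translate([788, 167, 0]) cube([23, 205, 2202]);
translate([328, 167, 0]) cube([460, 205, 21]);
translate([328, 167, 407]) cube([460, 205, 21]);
translate([328, 167, 814]) cube([460, 205, 21]);
translate([328, 167, 1221]) cube([460, 205, 21]);
translate([328, 167, 1628]) cube([460, 205, 21]);
translate([328, 167, 2035]) cube([460, 205, 21]);


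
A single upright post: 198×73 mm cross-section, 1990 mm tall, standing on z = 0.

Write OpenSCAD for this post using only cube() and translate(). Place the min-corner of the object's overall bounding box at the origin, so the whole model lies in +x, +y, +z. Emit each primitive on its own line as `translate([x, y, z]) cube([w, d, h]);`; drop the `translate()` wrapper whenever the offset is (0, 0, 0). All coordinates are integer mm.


cube([198, 73, 1990]);


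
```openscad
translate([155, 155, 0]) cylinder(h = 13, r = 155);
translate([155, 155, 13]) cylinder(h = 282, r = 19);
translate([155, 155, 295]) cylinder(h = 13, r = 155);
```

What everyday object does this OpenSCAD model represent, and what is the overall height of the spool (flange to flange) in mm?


A spool. The overall height is 308 mm.

Three coaxial cylinders, large–small–large — a spool. Two 13 mm flanges and a 282 mm core give 13 + 282 + 13 = 308 mm.


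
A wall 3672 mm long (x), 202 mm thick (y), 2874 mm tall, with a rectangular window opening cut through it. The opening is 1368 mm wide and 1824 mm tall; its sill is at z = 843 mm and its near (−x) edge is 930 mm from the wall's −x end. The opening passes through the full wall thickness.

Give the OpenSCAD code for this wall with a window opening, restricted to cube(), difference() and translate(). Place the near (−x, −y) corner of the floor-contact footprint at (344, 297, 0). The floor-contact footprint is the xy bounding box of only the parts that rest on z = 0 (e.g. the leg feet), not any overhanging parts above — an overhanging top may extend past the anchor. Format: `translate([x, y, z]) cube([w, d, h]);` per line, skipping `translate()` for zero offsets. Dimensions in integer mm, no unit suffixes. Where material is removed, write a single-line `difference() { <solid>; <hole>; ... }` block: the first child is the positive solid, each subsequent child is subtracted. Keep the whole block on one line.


difference() { translate([344, 297, 0]) cube([3672, 202, 2874]); translate([1274, 297, 843]) cube([1368, 202, 1824]); }


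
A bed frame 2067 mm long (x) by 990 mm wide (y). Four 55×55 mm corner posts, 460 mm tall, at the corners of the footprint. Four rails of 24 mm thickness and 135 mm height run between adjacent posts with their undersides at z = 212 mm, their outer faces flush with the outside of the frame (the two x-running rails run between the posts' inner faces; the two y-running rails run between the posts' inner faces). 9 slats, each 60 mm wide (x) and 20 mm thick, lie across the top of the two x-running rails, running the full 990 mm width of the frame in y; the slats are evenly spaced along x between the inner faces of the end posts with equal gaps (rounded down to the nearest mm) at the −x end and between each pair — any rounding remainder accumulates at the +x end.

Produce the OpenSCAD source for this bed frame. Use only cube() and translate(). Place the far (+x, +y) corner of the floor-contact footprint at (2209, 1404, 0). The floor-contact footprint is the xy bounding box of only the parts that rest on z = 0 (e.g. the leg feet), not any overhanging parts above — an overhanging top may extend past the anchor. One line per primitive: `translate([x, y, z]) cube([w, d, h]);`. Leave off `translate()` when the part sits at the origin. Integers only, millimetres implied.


translate([142, 414, 0]) cube([55, 55, 460]);
translate([142, 1349, 0]) cube([55, 55, 460]);
translate([2154, 414, 0]) cube([55, 55, 460]);
translate([2154, 1349, 0]) cube([55, 55, 460]);
translate([197, 414, 212]) cube([1957, 24, 135]);
translate([197, 1380, 212]) cube([1957, 24, 135]);
translate([142, 469, 212]) cube([24, 880, 135]);
translate([2185, 469, 212]) cube([24, 880, 135]);
translate([338, 414, 347]) cube([60, 990, 20]);
translate([539, 414, 347]) cube([60, 990, 20]);
translate([740, 414, 347]) cube([60, 990, 20]);
translate([941, 414, 347]) cube([60, 990, 20]);
translate([1142, 414, 347]) cube([60, 990, 20]);
translate([1343, 414, 347]) cube([60, 990, 20]);
translate([1544, 414, 347]) cube([60, 990, 20]);
translate([1745, 414, 347]) cube([60, 990, 20]);
translate([1946, 414, 347]) cube([60, 990, 20]);


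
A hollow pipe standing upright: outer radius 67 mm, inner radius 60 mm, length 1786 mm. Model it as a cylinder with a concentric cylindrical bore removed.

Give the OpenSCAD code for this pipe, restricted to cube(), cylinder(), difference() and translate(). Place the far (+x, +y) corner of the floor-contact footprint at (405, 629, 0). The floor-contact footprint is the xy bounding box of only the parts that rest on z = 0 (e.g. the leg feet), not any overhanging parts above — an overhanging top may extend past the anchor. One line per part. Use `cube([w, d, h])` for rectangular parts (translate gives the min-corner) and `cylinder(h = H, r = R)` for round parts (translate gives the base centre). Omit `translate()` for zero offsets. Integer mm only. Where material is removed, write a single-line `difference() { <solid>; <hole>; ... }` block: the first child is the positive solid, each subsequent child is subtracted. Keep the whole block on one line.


difference() { translate([338, 562, 0]) cylinder(h = 1786, r = 67); translate([338, 562, 0]) cylinder(h = 1786, r = 60); }


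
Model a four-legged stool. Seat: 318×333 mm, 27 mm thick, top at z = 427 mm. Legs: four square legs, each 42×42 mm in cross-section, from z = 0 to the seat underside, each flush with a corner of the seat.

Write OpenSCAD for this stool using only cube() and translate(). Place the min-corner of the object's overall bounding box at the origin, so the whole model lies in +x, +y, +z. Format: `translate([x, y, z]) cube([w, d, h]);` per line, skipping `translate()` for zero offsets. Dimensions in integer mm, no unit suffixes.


translate([0, 0, 400]) cube([318, 333, 27]);
cube([42, 42, 400]);
translate([276, 0, 0]) cube([42, 42, 400]);
translate([0, 291, 0]) cube([42, 42, 400]);
translate([276, 291, 0]) cube([42, 42, 400]);


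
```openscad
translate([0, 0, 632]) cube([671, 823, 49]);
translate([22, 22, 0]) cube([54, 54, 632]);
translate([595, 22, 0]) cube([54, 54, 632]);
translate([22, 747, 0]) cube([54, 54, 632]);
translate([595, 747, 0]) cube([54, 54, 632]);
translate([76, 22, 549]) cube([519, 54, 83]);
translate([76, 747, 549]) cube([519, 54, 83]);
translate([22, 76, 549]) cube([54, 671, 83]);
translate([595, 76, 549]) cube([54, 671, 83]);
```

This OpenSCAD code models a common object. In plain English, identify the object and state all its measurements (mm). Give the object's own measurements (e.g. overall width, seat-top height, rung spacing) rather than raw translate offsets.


A table: top 671 mm (x) × 823 mm (y), 49 mm thick, upper face at z = 681 mm, on four 54×54 mm square legs, each inset 22 mm from the nearest pair of top edges from z = 0 to the bottom of the top. Four apron rails, 54 mm thick and 83 mm tall, run between adjacent legs with their top edges flush with the underside of the top and their outer faces flush with the legs' outer faces.


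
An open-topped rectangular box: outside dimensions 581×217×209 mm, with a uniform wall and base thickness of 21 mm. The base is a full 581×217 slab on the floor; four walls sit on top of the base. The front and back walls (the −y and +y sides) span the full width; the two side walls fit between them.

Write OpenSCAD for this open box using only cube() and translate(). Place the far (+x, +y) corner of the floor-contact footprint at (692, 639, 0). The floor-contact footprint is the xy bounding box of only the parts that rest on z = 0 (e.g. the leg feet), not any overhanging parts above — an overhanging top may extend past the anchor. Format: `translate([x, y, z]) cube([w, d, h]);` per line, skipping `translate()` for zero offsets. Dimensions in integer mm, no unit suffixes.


translate([111, 422, 0]) cube([581, 217, 21]);
translate([111, 422, 21]) cube([581, 21, 188]);
translate([111, 618, 21]) cube([581, 21, 188]);
translate([111, 443, 21]) cube([21, 175, 188]);
translate([671, 443, 21]) cube([21, 175, 188]);


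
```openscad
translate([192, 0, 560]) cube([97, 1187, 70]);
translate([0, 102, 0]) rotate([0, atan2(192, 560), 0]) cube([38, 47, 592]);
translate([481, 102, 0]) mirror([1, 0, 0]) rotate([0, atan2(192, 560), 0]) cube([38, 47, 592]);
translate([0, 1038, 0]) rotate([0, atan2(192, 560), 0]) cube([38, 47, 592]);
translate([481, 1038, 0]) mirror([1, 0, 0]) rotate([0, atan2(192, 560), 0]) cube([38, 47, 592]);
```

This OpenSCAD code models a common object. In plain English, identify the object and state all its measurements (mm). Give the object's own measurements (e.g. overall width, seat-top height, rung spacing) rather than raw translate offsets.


A sawhorse. A 97×1187×70 mm beam (x, y, z) sits on two A-frame leg pairs. Each pair is two raked legs of 38×47 mm section (47 mm along y) splaying symmetrically in x. Each leg rises 560 mm vertically over 192 mm of horizontal reach and is 592 mm long along its own axis. Every leg's outer bottom edge rests on the floor and its outer top edge meets a bottom edge of the beam — the left legs (tilting toward +x) meet the beam's −x bottom edge, the right legs (their mirror images, tilting toward −x) meet its +x bottom edge — so the leg tops tuck under the beam, the beam's underside is 560 mm above the floor, and the feet are 481 mm apart outside-to-outside with the beam centred between them. The two leg pairs are set in 102 mm from either end of the beam.


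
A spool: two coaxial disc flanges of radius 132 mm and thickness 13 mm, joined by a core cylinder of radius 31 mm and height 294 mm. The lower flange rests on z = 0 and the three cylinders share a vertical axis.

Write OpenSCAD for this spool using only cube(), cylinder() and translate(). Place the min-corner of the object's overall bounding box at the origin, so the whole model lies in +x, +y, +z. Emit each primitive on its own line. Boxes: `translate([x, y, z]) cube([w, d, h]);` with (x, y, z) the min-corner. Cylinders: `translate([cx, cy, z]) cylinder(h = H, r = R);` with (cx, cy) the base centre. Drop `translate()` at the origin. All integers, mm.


translate([132, 132, 0]) cylinder(h = 13, r = 132);
translate([132, 132, 13]) cylinder(h = 294, r = 31);
translate([132, 132, 307]) cylinder(h = 13, r = 132);


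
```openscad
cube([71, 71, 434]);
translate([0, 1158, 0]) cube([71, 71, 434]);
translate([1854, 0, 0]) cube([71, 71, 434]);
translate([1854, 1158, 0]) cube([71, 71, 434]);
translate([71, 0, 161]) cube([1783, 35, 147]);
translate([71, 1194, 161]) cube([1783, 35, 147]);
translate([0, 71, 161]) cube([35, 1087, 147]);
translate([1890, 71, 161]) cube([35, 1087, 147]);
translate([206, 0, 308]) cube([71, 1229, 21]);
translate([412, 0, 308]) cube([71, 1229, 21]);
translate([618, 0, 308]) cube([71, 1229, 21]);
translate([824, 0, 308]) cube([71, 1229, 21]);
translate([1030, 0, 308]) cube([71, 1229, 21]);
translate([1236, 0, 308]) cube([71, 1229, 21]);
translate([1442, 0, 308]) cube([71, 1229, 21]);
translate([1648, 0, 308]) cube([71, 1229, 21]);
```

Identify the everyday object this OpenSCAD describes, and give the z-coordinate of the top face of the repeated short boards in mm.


A bed frame. The slat-top height is 329 mm.

Four posts, four rails, and a row of slats — a bed frame. Slats sit on the rails at z = 161 + 147 = 308; with slat thickness 21, the top is 329 mm.


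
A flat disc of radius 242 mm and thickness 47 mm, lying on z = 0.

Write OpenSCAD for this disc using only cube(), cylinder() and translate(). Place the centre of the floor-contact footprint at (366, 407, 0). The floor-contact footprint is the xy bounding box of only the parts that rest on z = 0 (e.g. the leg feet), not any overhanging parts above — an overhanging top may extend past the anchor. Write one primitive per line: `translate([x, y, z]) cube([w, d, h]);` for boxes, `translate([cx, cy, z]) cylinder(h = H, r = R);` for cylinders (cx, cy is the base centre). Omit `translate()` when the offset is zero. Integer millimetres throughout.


translate([366, 407, 0]) cylinder(h = 47, r = 242);


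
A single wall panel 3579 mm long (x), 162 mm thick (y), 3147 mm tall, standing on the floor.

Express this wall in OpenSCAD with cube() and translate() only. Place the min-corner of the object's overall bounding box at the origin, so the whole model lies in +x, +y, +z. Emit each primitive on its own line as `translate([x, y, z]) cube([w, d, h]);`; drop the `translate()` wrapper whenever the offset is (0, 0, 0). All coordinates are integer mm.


cube([3579, 162, 3147]);


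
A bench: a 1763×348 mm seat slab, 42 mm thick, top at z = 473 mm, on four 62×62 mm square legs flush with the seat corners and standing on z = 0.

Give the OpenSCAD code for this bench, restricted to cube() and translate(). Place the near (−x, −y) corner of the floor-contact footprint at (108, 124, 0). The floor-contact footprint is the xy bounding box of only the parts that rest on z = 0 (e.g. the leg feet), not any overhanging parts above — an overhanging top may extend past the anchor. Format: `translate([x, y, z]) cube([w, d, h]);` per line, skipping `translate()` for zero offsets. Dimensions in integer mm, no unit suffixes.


translate([108, 124, 431]) cube([1763, 348, 42]);
translate([108, 124, 0]) cube([62, 62, 431]);
translate([108, 410, 0]) cube([62, 62, 431]);
translate([1809, 124, 0]) cube([62, 62, 431]);
translate([1809, 410, 0]) cube([62, 62, 431]);


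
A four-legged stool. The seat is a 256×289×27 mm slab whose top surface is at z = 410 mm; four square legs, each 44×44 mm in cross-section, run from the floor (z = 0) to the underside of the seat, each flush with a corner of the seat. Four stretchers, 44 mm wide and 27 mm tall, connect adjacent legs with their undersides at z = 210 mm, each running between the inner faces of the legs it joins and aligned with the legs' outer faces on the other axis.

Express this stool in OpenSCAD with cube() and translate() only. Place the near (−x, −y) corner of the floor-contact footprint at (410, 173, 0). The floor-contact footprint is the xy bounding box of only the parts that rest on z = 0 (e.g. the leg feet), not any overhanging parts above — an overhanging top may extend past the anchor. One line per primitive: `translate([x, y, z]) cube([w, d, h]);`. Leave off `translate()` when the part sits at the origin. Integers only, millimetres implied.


translate([410, 173, 383]) cube([256, 289, 27]);
translate([410, 173, 0]) cube([44, 44, 383]);
translate([622, 173, 0]) cube([44, 44, 383]);
translate([410, 418, 0]) cube([44, 44, 383]);
translate([622, 418, 0]) cube([44, 44, 383]);
translate([454, 173, 210]) cube([168, 44, 27]);
translate([454, 418, 210]) cube([168, 44, 27]);
translate([410, 217, 210]) cube([44, 201, 27]);
translate([622, 217, 210]) cube([44, 201, 27]);


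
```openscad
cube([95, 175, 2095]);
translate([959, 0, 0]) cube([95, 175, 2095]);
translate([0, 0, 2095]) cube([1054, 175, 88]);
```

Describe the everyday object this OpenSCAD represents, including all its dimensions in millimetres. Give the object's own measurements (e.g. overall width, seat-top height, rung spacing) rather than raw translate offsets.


A door frame. The clear opening is 864 mm wide and 2095 mm high. Two 95 mm wide jambs, 175 mm deep, stand either side of the opening from the floor to the top of the opening. A 88 mm thick head sits across the top of both jambs, spanning the full outside width of the frame.


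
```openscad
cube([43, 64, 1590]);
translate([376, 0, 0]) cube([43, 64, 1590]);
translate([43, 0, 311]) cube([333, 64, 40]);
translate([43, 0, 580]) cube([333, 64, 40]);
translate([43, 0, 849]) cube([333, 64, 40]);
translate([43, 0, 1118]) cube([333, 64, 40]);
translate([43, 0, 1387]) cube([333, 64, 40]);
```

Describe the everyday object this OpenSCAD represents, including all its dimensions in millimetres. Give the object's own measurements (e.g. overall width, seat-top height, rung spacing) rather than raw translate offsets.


A straight ladder. Two 43×64 mm vertical rails, 1590 mm tall, stand 419 mm apart (outside-to-outside) with their front faces coplanar on the −y side. 5 rungs, each 64 mm deep and 40 mm tall, span between the inner faces of the rails, front faces flush with the rails. The lowest rung's underside is at z = 311 mm and rungs are spaced 269 mm apart (underside to underside).


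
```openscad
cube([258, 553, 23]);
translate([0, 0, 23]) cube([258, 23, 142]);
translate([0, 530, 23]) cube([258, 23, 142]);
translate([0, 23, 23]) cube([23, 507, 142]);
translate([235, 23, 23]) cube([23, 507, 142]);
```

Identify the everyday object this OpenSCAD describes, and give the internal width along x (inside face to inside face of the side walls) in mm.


An open box. The internal width is 212 mm.

A 258×553 base slab with four walls standing on it — an open box. The base is 258 mm wide and the walls are 23 mm thick, so the internal width is 258 − 2 × 23 = 212 mm.


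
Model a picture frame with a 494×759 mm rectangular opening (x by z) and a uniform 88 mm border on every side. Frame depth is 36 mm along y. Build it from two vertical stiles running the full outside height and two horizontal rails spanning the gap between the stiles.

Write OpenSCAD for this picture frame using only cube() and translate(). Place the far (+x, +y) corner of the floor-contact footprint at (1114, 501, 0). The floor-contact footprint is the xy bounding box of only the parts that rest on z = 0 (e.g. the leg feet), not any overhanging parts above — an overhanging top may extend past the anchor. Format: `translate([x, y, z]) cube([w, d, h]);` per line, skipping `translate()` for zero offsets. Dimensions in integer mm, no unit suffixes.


translate([444, 465, 0]) cube([88, 36, 935]);
translate([1026, 465, 0]) cube([88, 36, 935]);
translate([532, 465, 0]) cube([494, 36, 88]);
translate([532, 465, 847]) cube([494, 36, 88]);


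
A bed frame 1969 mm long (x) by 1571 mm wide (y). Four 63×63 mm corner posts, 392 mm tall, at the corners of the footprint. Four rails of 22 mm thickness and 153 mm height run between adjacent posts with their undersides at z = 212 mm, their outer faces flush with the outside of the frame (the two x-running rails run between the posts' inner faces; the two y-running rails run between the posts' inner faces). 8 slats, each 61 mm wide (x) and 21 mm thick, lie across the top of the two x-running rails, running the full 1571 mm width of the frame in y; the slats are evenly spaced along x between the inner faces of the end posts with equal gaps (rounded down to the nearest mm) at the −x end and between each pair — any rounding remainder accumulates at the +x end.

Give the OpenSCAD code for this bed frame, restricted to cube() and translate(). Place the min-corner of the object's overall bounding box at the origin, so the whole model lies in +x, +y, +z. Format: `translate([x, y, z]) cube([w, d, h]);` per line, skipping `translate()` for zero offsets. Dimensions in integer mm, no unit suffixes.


cube([63, 63, 392]);
translate([0, 1508, 0]) cube([63, 63, 392]);
translate([1906, 0, 0]) cube([63, 63, 392]);
translate([1906, 1508, 0]) cube([63, 63, 392]);
translate([63, 0, 212]) cube([1843, 22, 153]);
translate([63, 1549, 212]) cube([1843, 22, 153]);
translate([0, 63, 212]) cube([22, 1445, 153]);
translate([1947, 63, 212]) cube([22, 1445, 153]);
translate([213, 0, 365]) cube([61, 1571, 21]);
translate([424, 0, 365]) cube([61, 1571, 21]);
translate([635, 0, 365]) cube([61, 1571, 21]);
translate([846, 0, 365]) cube([61, 1571, 21]);
translate([1057, 0, 365]) cube([61, 1571, 21]);
translate([1268, 0, 365]) cube([61, 1571, 21]);
translate([1479, 0, 365]) cube([61, 1571, 21]);
translate([1690, 0, 365]) cube([61, 1571, 21]);


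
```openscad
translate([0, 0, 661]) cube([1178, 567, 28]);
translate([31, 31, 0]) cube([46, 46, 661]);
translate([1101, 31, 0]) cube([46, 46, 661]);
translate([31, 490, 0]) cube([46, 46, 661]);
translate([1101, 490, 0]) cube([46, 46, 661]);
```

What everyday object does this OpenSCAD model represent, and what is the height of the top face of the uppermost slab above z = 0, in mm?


A table. The table height is 689 mm.

A 1178×567×28 slab sits at z = 661 on four 46 mm square posts — a table. The top surface is at 661 + 28 = 689 mm.


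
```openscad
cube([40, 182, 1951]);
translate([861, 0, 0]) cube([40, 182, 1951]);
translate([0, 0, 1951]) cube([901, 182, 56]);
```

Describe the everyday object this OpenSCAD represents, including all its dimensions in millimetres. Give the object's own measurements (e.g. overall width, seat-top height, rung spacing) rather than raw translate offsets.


A door frame. The clear opening is 821 mm wide and 1951 mm high. Two 40 mm wide jambs, 182 mm deep, stand either side of the opening from the floor to the top of the opening. A 56 mm thick head sits across the top of both jambs, spanning the full outside width of the frame.


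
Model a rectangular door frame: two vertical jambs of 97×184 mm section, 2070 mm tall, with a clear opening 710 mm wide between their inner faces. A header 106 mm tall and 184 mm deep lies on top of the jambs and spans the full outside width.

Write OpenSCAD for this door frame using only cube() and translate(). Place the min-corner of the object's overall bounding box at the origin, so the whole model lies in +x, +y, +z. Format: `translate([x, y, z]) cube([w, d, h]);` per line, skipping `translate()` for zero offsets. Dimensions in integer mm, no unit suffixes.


cube([97, 184, 2070]);
translate([807, 0, 0]) cube([97, 184, 2070]);
translate([0, 0, 2070]) cube([904, 184, 106]);
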